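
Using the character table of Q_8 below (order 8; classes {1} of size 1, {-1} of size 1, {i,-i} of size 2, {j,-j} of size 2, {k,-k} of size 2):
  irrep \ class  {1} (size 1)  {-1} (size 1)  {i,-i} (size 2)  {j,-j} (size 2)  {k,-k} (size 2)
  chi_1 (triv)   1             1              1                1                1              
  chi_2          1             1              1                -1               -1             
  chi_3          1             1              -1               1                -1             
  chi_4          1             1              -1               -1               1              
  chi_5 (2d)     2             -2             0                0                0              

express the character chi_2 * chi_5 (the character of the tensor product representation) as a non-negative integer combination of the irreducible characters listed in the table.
chi_2 tensor chi_5 = chi_5 (all other irreducibles have multiplicity 0).

Solution. The character of a tensor product is the pointwise product (chi_2 * chi_5)(C) = chi_2(C) * chi_5(C):
  {1}: (1)*(2), {-1}: (1)*(-2), {i,-i}: (1)*(0), {j,-j}: (-1)*(0), {k,-k}: (-1)*(0)
so (chi_2 * chi_5) takes values
  {1} -> 2, {-1} -> -2, {i,-i} -> 0, {j,-j} -> 0, {k,-k} -> 0.
Now take the inner product of this character with each irreducible chi from the table, <chi_2*chi_5, chi> = (1/8) sum_C |C| (chi_2*chi_5)(C) conj(chi(C)):
  <chi_2*chi_5, chi_1> = (1/8)[1*(2)*conj(1) + 1*(-2)*conj(1) + 2*(0)*conj(1) + 2*(0)*conj(1) + 2*(0)*conj(1)]
      = (1/8)[(2) + (-2) + (0) + (0) + (0)] = 0/8 = 0
  <chi_2*chi_5, chi_2> = (1/8)[1*(2)*conj(1) + 1*(-2)*conj(1) + 2*(0)*conj(1) + 2*(0)*conj(-1) + 2*(0)*conj(-1)]
      = (1/8)[(2) + (-2) + (0) + (0) + (0)] = 0/8 = 0
  <chi_2*chi_5, chi_3> = (1/8)[1*(2)*conj(1) + 1*(-2)*conj(1) + 2*(0)*conj(-1) + 2*(0)*conj(1) + 2*(0)*conj(-1)]
      = (1/8)[(2) + (-2) + (0) + (0) + (0)] = 0/8 = 0
  <chi_2*chi_5, chi_4> = (1/8)[1*(2)*conj(1) + 1*(-2)*conj(1) + 2*(0)*conj(-1) + 2*(0)*conj(-1) + 2*(0)*conj(1)]
      = (1/8)[(2) + (-2) + (0) + (0) + (0)] = 0/8 = 0
  <chi_2*chi_5, chi_5> = (1/8)[1*(2)*conj(2) + 1*(-2)*conj(-2) + 2*(0)*conj(0) + 2*(0)*conj(0) + 2*(0)*conj(0)]
      = (1/8)[(4) + (4) + (0) + (0) + (0)] = 8/8 = 1
Hence the multiplicities are chi_5: 1. Dimension check: dim(chi_2)*dim(chi_5) = 1*2 = 2 and sum (mult * dim) = 1*2 = 2.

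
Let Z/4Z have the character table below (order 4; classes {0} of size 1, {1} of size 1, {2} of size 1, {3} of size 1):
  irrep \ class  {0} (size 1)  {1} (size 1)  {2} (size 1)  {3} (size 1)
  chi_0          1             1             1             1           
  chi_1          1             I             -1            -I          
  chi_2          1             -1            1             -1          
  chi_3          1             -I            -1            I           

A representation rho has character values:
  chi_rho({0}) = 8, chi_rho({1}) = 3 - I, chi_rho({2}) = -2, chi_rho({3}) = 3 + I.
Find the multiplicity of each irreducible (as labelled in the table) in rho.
Multiplicities: chi_0: 3, chi_1: 2, chi_2: 0, chi_3: 3.

Argument: Use <chi_rho, chi> = (1/|G|) sum_C |C| * chi_rho(C) * conj(chi(C)) with |G| = 4 for each irreducible chi in the table:
  <chi_rho, chi_0> = (1/4)[1*(8)*conj(1) + 1*(3 - I)*conj(1) + 1*(-2)*conj(1) + 1*(3 + I)*conj(1)]
      = (1/4)[(8) + (3 - I) + (-2) + (3 + I)] = 12/4 = 3
  <chi_rho, chi_1> = (1/4)[1*(8)*conj(1) + 1*(3 - I)*conj(I) + 1*(-2)*conj(-1) + 1*(3 + I)*conj(-I)]
      = (1/4)[(8) + (-1 - 3*I) + (2) + (-1 + 3*I)] = 8/4 = 2
  <chi_rho, chi_2> = (1/4)[1*(8)*conj(1) + 1*(3 - I)*conj(-1) + 1*(-2)*conj(1) + 1*(3 + I)*conj(-1)]
      = (1/4)[(8) + (-3 + I) + (-2) + (-3 - I)] = 0/4 = 0
  <chi_rho, chi_3> = (1/4)[1*(8)*conj(1) + 1*(3 - I)*conj(-I) + 1*(-2)*conj(-1) + 1*(3 + I)*conj(I)]
      = (1/4)[(8) + (1 + 3*I) + (2) + (1 - 3*I)] = 12/4 = 3
(Exp terms are combined using exp(i*s)*conj(exp(i*t)) = exp(i*(s-t)), and sums of them are collapsed using the identity that for every m > 1 the m distinct m-th roots of unity sum to 0, e.g. 1 + exp(2*I*pi/3) + exp(-2*I*pi/3) = 0.)
Dimension check: dim(rho) = sum (mult * dim) = 3*1 + 2*1 + 0*1 + 3*1 = 8 = chi_rho(e) = 8.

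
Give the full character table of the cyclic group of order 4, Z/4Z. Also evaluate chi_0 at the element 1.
Character table of Z/4Z (irreps indexed chi_0,...,chi_3 with chi_k(m) = zeta_4^(k*m), zeta_4 = exp(2*pi*i/4)):
  irrep \ class  {0} (size 1)  {1} (size 1)  {2} (size 1)  {3} (size 1)
  chi_0          1             1             1             1           
  chi_1          1             I             -1            -I          
  chi_2          1             -1            1             -1          
  chi_3          1             -I            -1            I           

Spot check: chi_0(1) = zeta_4^(0*1) = zeta_4^0 = 1.

Reasoning: Z/4Z is abelian, so all 4 irreducible complex representations are 1-dimensional. They are given by chi_k(m) = zeta_4^(k*m) for k = 0,...,3. Row orthogonality: sum_m chi_k(m) conj(chi_l(m)) = 4 * [k = l].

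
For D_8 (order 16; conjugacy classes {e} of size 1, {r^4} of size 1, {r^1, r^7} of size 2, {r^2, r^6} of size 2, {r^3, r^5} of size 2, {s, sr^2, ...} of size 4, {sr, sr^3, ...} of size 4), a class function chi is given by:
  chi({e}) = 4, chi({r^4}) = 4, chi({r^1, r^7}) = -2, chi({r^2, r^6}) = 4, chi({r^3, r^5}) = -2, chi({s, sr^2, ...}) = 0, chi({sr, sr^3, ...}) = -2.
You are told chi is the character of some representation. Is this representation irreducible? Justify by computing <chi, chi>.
Not irreducible (reducible): <chi, chi> = 6 > 1.

Proof sketch: <chi, chi> = (1/|G|) sum_C |C| * |chi(C)|^2 = (1/16)[1*|4|^2 + 1*|4|^2 + 2*|-2|^2 + 2*|4|^2 + 2*|-2|^2 + 4*|0|^2 + 4*|-2|^2]
  = (1/16)[(16) + (16) + (8) + (32) + (8) + (0) + (16)] = 96/16 = 6.
A character is irreducible iff <chi, chi> = 1, so this representation is reducible.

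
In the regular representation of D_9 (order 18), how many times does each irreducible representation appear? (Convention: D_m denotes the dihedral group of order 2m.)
Each irreducible V_i of dimension d_i appears with multiplicity d_i, i.e. rho_reg = (direct sum over all irreducibles V_i) d_i V_i. The irreducible dimensions for D_9 are 1, 1, 2, 2, 2, 2: 2 irreducibles of dimension 1, each with multiplicity 1; 4 irreducibles of dimension 2, each with multiplicity 2. Total dimension 2*1*1 + 4*2*2 = 18 = |G|.

Why: General theorem: in the regular representation of a finite group G, each irreducible appears with multiplicity equal to its dimension. Check: dim(rho_reg) = sum d_i^2 = 1 + 1 + 4 + 4 + 4 + 4 = 18 = |G|.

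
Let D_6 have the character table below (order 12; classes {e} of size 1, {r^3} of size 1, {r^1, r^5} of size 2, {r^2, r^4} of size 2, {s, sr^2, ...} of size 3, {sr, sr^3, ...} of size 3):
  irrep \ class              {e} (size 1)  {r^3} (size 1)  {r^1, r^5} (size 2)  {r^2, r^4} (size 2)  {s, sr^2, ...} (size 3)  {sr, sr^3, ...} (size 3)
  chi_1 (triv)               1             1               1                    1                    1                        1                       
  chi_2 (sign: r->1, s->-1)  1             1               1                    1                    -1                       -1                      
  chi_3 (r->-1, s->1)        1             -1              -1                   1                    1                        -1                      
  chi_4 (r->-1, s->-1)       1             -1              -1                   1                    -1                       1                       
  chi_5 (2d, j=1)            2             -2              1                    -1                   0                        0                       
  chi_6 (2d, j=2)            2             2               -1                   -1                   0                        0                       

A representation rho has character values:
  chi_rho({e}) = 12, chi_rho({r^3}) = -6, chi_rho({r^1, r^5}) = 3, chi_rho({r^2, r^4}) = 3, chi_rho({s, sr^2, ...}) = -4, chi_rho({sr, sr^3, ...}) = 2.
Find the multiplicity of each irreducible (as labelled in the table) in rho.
Multiplicities: chi_1: 1, chi_2: 2, chi_3: 0, chi_4: 3, chi_5: 3, chi_6: 0.

Explanation: Use <chi_rho, chi> = (1/|G|) sum_C |C| * chi_rho(C) * conj(chi(C)) with |G| = 12 for each irreducible chi in the table:
  <chi_rho, chi_1> = (1/12)[1*(12)*conj(1) + 1*(-6)*conj(1) + 2*(3)*conj(1) + 2*(3)*conj(1) + 3*(-4)*conj(1) + 3*(2)*conj(1)]
      = (1/12)[(12) + (-6) + (6) + (6) + (-12) + (6)] = 12/12 = 1
  <chi_rho, chi_2> = (1/12)[1*(12)*conj(1) + 1*(-6)*conj(1) + 2*(3)*conj(1) + 2*(3)*conj(1) + 3*(-4)*conj(-1) + 3*(2)*conj(-1)]
      = (1/12)[(12) + (-6) + (6) + (6) + (12) + (-6)] = 24/12 = 2
  <chi_rho, chi_3> = (1/12)[1*(12)*conj(1) + 1*(-6)*conj(-1) + 2*(3)*conj(-1) + 2*(3)*conj(1) + 3*(-4)*conj(1) + 3*(2)*conj(-1)]
      = (1/12)[(12) + (6) + (-6) + (6) + (-12) + (-6)] = 0/12 = 0
  <chi_rho, chi_4> = (1/12)[1*(12)*conj(1) + 1*(-6)*conj(-1) + 2*(3)*conj(-1) + 2*(3)*conj(1) + 3*(-4)*conj(-1) + 3*(2)*conj(1)]
      = (1/12)[(12) + (6) + (-6) + (6) + (12) + (6)] = 36/12 = 3
  <chi_rho, chi_5> = (1/12)[1*(12)*conj(2) + 1*(-6)*conj(-2) + 2*(3)*conj(1) + 2*(3)*conj(-1) + 3*(-4)*conj(0) + 3*(2)*conj(0)]
      = (1/12)[(24) + (12) + (6) + (-6) + (0) + (0)] = 36/12 = 3
  <chi_rho, chi_6> = (1/12)[1*(12)*conj(2) + 1*(-6)*conj(2) + 2*(3)*conj(-1) + 2*(3)*conj(-1) + 3*(-4)*conj(0) + 3*(2)*conj(0)]
      = (1/12)[(24) + (-12) + (-6) + (-6) + (0) + (0)] = 0/12 = 0
Dimension check: dim(rho) = sum (mult * dim) = 1*1 + 2*1 + 0*1 + 3*1 + 3*2 + 0*2 = 12 = chi_rho(e) = 12.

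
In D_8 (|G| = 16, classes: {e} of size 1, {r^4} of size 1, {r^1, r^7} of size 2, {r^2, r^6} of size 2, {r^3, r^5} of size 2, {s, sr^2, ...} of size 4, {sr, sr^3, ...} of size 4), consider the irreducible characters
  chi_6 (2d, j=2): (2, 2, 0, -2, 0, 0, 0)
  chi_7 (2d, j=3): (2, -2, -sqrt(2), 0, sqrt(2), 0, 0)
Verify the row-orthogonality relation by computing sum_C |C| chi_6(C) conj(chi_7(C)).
Sum = 0; so <chi_6, chi_7> = 0 (distinct irreducibles are orthogonal).

Solution. Compute term by term over conjugacy classes (|C| * chi_6(C) * conj(chi_7(C))):
  1*(2)*conj(2) + 1*(2)*conj(-2) + 2*(0)*conj(-sqrt(2)) + 2*(-2)*conj(0) + 2*(0)*conj(sqrt(2)) + 4*(0)*conj(0) + 4*(0)*conj(0)
  = (4) + (-4) + (0) + (0) + (0) + (0) + (0)
  = 0.
Dividing by |G| = 16 gives 0/16 = 0, matching the row-orthogonality relation <chi_6, chi_7> = [chi_6 = chi_7].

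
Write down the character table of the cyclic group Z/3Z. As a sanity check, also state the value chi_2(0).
Character table of Z/3Z (irreps indexed chi_0,...,chi_2 with chi_k(m) = zeta_3^(k*m), zeta_3 = exp(2*pi*i/3)):
  irrep \ class  {0} (size 1)  {1} (size 1)    {2} (size 1)  
  chi_0          1             1               1             
  chi_1          1             exp(2*I*pi/3)   exp(-2*I*pi/3)
  chi_2          1             exp(-2*I*pi/3)  exp(2*I*pi/3) 

Spot check: chi_2(0) = zeta_3^(2*0) = zeta_3^0 = 1.

Why: Z/3Z is abelian, so all 3 irreducible complex representations are 1-dimensional. They are given by chi_k(m) = zeta_3^(k*m) for k = 0,...,2. Row orthogonality: sum_m chi_k(m) conj(chi_l(m)) = 3 * [k = l].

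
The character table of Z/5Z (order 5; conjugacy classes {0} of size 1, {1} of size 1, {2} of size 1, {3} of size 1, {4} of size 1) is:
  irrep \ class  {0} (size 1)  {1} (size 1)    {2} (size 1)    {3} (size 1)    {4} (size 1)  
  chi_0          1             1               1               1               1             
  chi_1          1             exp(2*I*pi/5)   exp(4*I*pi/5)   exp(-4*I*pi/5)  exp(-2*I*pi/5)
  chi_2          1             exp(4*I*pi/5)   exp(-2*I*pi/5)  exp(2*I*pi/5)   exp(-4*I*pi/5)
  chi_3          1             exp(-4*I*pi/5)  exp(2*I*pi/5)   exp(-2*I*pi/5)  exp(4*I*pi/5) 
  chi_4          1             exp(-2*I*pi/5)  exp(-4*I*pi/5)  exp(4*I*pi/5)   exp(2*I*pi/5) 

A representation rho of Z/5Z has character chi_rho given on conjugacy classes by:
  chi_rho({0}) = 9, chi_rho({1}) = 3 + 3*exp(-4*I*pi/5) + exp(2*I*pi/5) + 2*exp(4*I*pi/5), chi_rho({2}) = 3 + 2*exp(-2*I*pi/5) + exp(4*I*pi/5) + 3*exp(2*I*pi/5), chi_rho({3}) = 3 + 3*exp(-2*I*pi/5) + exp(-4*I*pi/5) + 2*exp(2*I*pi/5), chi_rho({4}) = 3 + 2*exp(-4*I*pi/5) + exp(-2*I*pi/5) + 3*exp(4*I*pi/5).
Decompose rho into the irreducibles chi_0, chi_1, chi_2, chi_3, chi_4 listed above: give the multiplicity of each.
Multiplicities: chi_0: 3, chi_1: 1, chi_2: 2, chi_3: 3, chi_4: 0.

Details: Use <chi_rho, chi> = (1/|G|) sum_C |C| * chi_rho(C) * conj(chi(C)) with |G| = 5 for each irreducible chi in the table:
  <chi_rho, chi_0> = (1/5)[1*(9)*conj(1) + 1*(3 + 3*exp(-4*I*pi/5) + exp(2*I*pi/5) + 2*exp(4*I*pi/5))*conj(1) + 1*(3 + 2*exp(-2*I*pi/5) + exp(4*I*pi/5) + 3*exp(2*I*pi/5))*conj(1) + 1*(3 + 3*exp(-2*I*pi/5) + exp(-4*I*pi/5) + 2*exp(2*I*pi/5))*conj(1) + 1*(3 + 2*exp(-4*I*pi/5) + exp(-2*I*pi/5) + 3*exp(4*I*pi/5))*conj(1)]
      = (1/5)[(9) + (3 + 3*exp(-4*I*pi/5) + exp(2*I*pi/5) + 2*exp(4*I*pi/5)) + (3 + 2*exp(-2*I*pi/5) + exp(4*I*pi/5) + 3*exp(2*I*pi/5)) + (3 + 3*exp(-2*I*pi/5) + exp(-4*I*pi/5) + 2*exp(2*I*pi/5)) + (3 + 2*exp(-4*I*pi/5) + exp(-2*I*pi/5) + 3*exp(4*I*pi/5))] = 15/5 = 3
  <chi_rho, chi_1> = (1/5)[1*(9)*conj(1) + 1*(3 + 3*exp(-4*I*pi/5) + exp(2*I*pi/5) + 2*exp(4*I*pi/5))*conj(exp(2*I*pi/5)) + 1*(3 + 2*exp(-2*I*pi/5) + exp(4*I*pi/5) + 3*exp(2*I*pi/5))*conj(exp(4*I*pi/5)) + 1*(3 + 3*exp(-2*I*pi/5) + exp(-4*I*pi/5) + 2*exp(2*I*pi/5))*conj(exp(-4*I*pi/5)) + 1*(3 + 2*exp(-4*I*pi/5) + exp(-2*I*pi/5) + 3*exp(4*I*pi/5))*conj(exp(-2*I*pi/5))]
      = (1/5)[(9) + (1 + 3*exp(-2*I*pi/5) + 3*exp(4*I*pi/5) + 2*exp(2*I*pi/5)) + (1 + 3*exp(-2*I*pi/5) + 3*exp(-4*I*pi/5) + 2*exp(4*I*pi/5)) + (1 + 2*exp(-4*I*pi/5) + 3*exp(4*I*pi/5) + 3*exp(2*I*pi/5)) + (1 + 2*exp(-2*I*pi/5) + 3*exp(-4*I*pi/5) + 3*exp(2*I*pi/5))] = 5/5 = 1
  <chi_rho, chi_2> = (1/5)[1*(9)*conj(1) + 1*(3 + 3*exp(-4*I*pi/5) + exp(2*I*pi/5) + 2*exp(4*I*pi/5))*conj(exp(4*I*pi/5)) + 1*(3 + 2*exp(-2*I*pi/5) + exp(4*I*pi/5) + 3*exp(2*I*pi/5))*conj(exp(-2*I*pi/5)) + 1*(3 + 3*exp(-2*I*pi/5) + exp(-4*I*pi/5) + 2*exp(2*I*pi/5))*conj(exp(2*I*pi/5)) + 1*(3 + 2*exp(-4*I*pi/5) + exp(-2*I*pi/5) + 3*exp(4*I*pi/5))*conj(exp(-4*I*pi/5))]
      = (1/5)[(9) + (2 + 3*exp(-4*I*pi/5) + exp(-2*I*pi/5) + 3*exp(2*I*pi/5)) + (2 + exp(-4*I*pi/5) + 3*exp(4*I*pi/5) + 3*exp(2*I*pi/5)) + (2 + 3*exp(-2*I*pi/5) + 3*exp(-4*I*pi/5) + exp(4*I*pi/5)) + (2 + 3*exp(-2*I*pi/5) + exp(2*I*pi/5) + 3*exp(4*I*pi/5))] = 10/5 = 2
  <chi_rho, chi_3> = (1/5)[1*(9)*conj(1) + 1*(3 + 3*exp(-4*I*pi/5) + exp(2*I*pi/5) + 2*exp(4*I*pi/5))*conj(exp(-4*I*pi/5)) + 1*(3 + 2*exp(-2*I*pi/5) + exp(4*I*pi/5) + 3*exp(2*I*pi/5))*conj(exp(2*I*pi/5)) + 1*(3 + 3*exp(-2*I*pi/5) + exp(-4*I*pi/5) + 2*exp(2*I*pi/5))*conj(exp(-2*I*pi/5)) + 1*(3 + 2*exp(-4*I*pi/5) + exp(-2*I*pi/5) + 3*exp(4*I*pi/5))*conj(exp(4*I*pi/5))]
      = (1/5)[(9) + (3 + 2*exp(-2*I*pi/5) + exp(-4*I*pi/5) + 3*exp(4*I*pi/5)) + (3 + 3*exp(-2*I*pi/5) + 2*exp(-4*I*pi/5) + exp(2*I*pi/5)) + (3 + exp(-2*I*pi/5) + 2*exp(4*I*pi/5) + 3*exp(2*I*pi/5)) + (3 + 3*exp(-4*I*pi/5) + exp(4*I*pi/5) + 2*exp(2*I*pi/5))] = 15/5 = 3
  <chi_rho, chi_4> = (1/5)[1*(9)*conj(1) + 1*(3 + 3*exp(-4*I*pi/5) + exp(2*I*pi/5) + 2*exp(4*I*pi/5))*conj(exp(-2*I*pi/5)) + 1*(3 + 2*exp(-2*I*pi/5) + exp(4*I*pi/5) + 3*exp(2*I*pi/5))*conj(exp(-4*I*pi/5)) + 1*(3 + 3*exp(-2*I*pi/5) + exp(-4*I*pi/5) + 2*exp(2*I*pi/5))*conj(exp(4*I*pi/5)) + 1*(3 + 2*exp(-4*I*pi/5) + exp(-2*I*pi/5) + 3*exp(4*I*pi/5))*conj(exp(2*I*pi/5))]
      = (1/5)[(9) + (3*exp(-2*I*pi/5) + 2*exp(-4*I*pi/5) + exp(4*I*pi/5) + 3*exp(2*I*pi/5)) + (3*exp(-4*I*pi/5) + exp(-2*I*pi/5) + 3*exp(4*I*pi/5) + 2*exp(2*I*pi/5)) + (2*exp(-2*I*pi/5) + 3*exp(-4*I*pi/5) + exp(2*I*pi/5) + 3*exp(4*I*pi/5)) + (3*exp(-2*I*pi/5) + exp(-4*I*pi/5) + 2*exp(4*I*pi/5) + 3*exp(2*I*pi/5))] = 0/5 = 0
(Exp terms are combined using exp(i*s)*conj(exp(i*t)) = exp(i*(s-t)), and sums of them are collapsed using the identity that for every m > 1 the m distinct m-th roots of unity sum to 0, e.g. 1 + exp(2*I*pi/3) + exp(-2*I*pi/3) = 0.)
Dimension check: dim(rho) = sum (mult * dim) = 3*1 + 1*1 + 2*1 + 3*1 + 0*1 = 9 = chi_rho(e) = 9.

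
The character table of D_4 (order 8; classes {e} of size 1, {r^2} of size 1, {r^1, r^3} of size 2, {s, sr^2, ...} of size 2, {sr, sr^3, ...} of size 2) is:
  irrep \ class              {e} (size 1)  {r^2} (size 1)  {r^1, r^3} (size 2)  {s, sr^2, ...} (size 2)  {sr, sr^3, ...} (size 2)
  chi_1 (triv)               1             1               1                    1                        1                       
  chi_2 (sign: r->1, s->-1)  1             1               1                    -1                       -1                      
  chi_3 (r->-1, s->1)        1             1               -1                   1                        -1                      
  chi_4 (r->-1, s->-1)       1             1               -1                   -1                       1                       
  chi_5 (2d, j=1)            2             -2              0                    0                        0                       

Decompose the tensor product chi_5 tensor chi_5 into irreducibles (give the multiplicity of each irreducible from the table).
chi_5 tensor chi_5 = chi_1 + chi_2 + chi_3 + chi_4 (all other irreducibles have multiplicity 0).

Argument: The character of a tensor product is the pointwise product (chi_5 * chi_5)(C) = chi_5(C) * chi_5(C):
  {e}: (2)*(2), {r^2}: (-2)*(-2), {r^1, r^3}: (0)*(0), {s, sr^2, ...}: (0)*(0), {sr, sr^3, ...}: (0)*(0)
so (chi_5 * chi_5) takes values
  {e} -> 4, {r^2} -> 4, {r^1, r^3} -> 0, {s, sr^2, ...} -> 0, {sr, sr^3, ...} -> 0.
Now take the inner product of this character with each irreducible chi from the table, <chi_5*chi_5, chi> = (1/8) sum_C |C| (chi_5*chi_5)(C) conj(chi(C)):
  <chi_5*chi_5, chi_1> = (1/8)[1*(4)*conj(1) + 1*(4)*conj(1) + 2*(0)*conj(1) + 2*(0)*conj(1) + 2*(0)*conj(1)]
      = (1/8)[(4) + (4) + (0) + (0) + (0)] = 8/8 = 1
  <chi_5*chi_5, chi_2> = (1/8)[1*(4)*conj(1) + 1*(4)*conj(1) + 2*(0)*conj(1) + 2*(0)*conj(-1) + 2*(0)*conj(-1)]
      = (1/8)[(4) + (4) + (0) + (0) + (0)] = 8/8 = 1
  <chi_5*chi_5, chi_3> = (1/8)[1*(4)*conj(1) + 1*(4)*conj(1) + 2*(0)*conj(-1) + 2*(0)*conj(1) + 2*(0)*conj(-1)]
      = (1/8)[(4) + (4) + (0) + (0) + (0)] = 8/8 = 1
  <chi_5*chi_5, chi_4> = (1/8)[1*(4)*conj(1) + 1*(4)*conj(1) + 2*(0)*conj(-1) + 2*(0)*conj(-1) + 2*(0)*conj(1)]
      = (1/8)[(4) + (4) + (0) + (0) + (0)] = 8/8 = 1
  <chi_5*chi_5, chi_5> = (1/8)[1*(4)*conj(2) + 1*(4)*conj(-2) + 2*(0)*conj(0) + 2*(0)*conj(0) + 2*(0)*conj(0)]
      = (1/8)[(8) + (-8) + (0) + (0) + (0)] = 0/8 = 0
Hence the multiplicities are chi_1: 1, chi_2: 1, chi_3: 1, chi_4: 1. Dimension check: dim(chi_5)*dim(chi_5) = 2*2 = 4 and sum (mult * dim) = 1*1 + 1*1 + 1*1 + 1*1 = 4.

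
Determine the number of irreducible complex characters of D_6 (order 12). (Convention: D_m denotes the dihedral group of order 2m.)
6

Why: The number of irreducible complex representations of a finite group equals its number of conjugacy classes. D_6 has 6 conjugacy classes (n/2 + 3 for n even), so D_6 (order 12) has exactly 6 irreducible complex representations.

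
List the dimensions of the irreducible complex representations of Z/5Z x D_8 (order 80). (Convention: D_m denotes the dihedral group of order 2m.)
Dimensions: 1, 1, 1, 1, 1, 1, 1, 1, 1, 1, 1, 1, 1, 1, 1, 1, 1, 1, 1, 1, 2, 2, 2, 2, 2, 2, 2, 2, 2, 2, 2, 2, 2, 2, 2

Derivation: There are 35 irreducibles (= number of conjugacy classes). Their dimensions d_i satisfy sum d_i^2 = |G| = 80: 1 + 1 + 1 + 1 + 1 + 1 + 1 + 1 + 1 + 1 + 1 + 1 + 1 + 1 + 1 + 1 + 1 + 1 + 1 + 1 + 4 + 4 + 4 + 4 + 4 + 4 + 4 + 4 + 4 + 4 + 4 + 4 + 4 + 4 + 4 = 80. (For the product with Z/5Z: each of the 5 1-dim characters of Z/5Z tensors with each irrep of D_8, giving 5 copies of each D_8-dimension.)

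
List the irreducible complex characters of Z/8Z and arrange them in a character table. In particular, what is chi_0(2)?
Character table of Z/8Z (irreps indexed chi_0,...,chi_7 with chi_k(m) = zeta_8^(k*m), zeta_8 = exp(2*pi*i/8)):
  irrep \ class  {0} (size 1)  {1} (size 1)    {2} (size 1)  {3} (size 1)    {4} (size 1)  {5} (size 1)    {6} (size 1)  {7} (size 1)  
  chi_0          1             1               1             1               1             1               1             1             
  chi_1          1             exp(I*pi/4)     I             exp(3*I*pi/4)   -1            exp(-3*I*pi/4)  -I            exp(-I*pi/4)  
  chi_2          1             I               -1            -I              1             I               -1            -I            
  chi_3          1             exp(3*I*pi/4)   -I            exp(I*pi/4)     -1            exp(-I*pi/4)    I             exp(-3*I*pi/4)
  chi_4          1             -1              1             -1              1             -1              1             -1            
  chi_5          1             exp(-3*I*pi/4)  I             exp(-I*pi/4)    -1            exp(I*pi/4)     -I            exp(3*I*pi/4) 
  chi_6          1             -I              -1            I               1             -I              -1            I             
  chi_7          1             exp(-I*pi/4)    -I            exp(-3*I*pi/4)  -1            exp(3*I*pi/4)   I             exp(I*pi/4)   

Spot check: chi_0(2) = zeta_8^(0*2) = zeta_8^0 = 1.

Reasoning: Z/8Z is abelian, so all 8 irreducible complex representations are 1-dimensional. They are given by chi_k(m) = zeta_8^(k*m) for k = 0,...,7. Row orthogonality: sum_m chi_k(m) conj(chi_l(m)) = 8 * [k = l].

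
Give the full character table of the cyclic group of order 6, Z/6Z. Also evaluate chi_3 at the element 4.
Character table of Z/6Z (irreps indexed chi_0,...,chi_5 with chi_k(m) = zeta_6^(k*m), zeta_6 = exp(2*pi*i/6)):
  irrep \ class  {0} (size 1)  {1} (size 1)    {2} (size 1)    {3} (size 1)  {4} (size 1)    {5} (size 1)  
  chi_0          1             1               1               1             1               1             
  chi_1          1             exp(I*pi/3)     exp(2*I*pi/3)   -1            exp(-2*I*pi/3)  exp(-I*pi/3)  
  chi_2          1             exp(2*I*pi/3)   exp(-2*I*pi/3)  1             exp(2*I*pi/3)   exp(-2*I*pi/3)
  chi_3          1             -1              1               -1            1               -1            
  chi_4          1             exp(-2*I*pi/3)  exp(2*I*pi/3)   1             exp(-2*I*pi/3)  exp(2*I*pi/3) 
  chi_5          1             exp(-I*pi/3)    exp(-2*I*pi/3)  -1            exp(2*I*pi/3)   exp(I*pi/3)   

Spot check: chi_3(4) = zeta_6^(3*4) = zeta_6^12 = 1.

Derivation: Z/6Z is abelian, so all 6 irreducible complex representations are 1-dimensional. They are given by chi_k(m) = zeta_6^(k*m) for k = 0,...,5. Row orthogonality: sum_m chi_k(m) conj(chi_l(m)) = 6 * [k = l].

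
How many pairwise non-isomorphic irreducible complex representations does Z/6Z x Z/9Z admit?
54

Solution. The number of irreducible complex representations of a finite group equals its number of conjugacy classes. Z/6Z x Z/9Z is abelian of order 54, so every element is its own conjugacy class: 54 classes, so Z/6Z x Z/9Z (order 54) has exactly 54 irreducible complex representations.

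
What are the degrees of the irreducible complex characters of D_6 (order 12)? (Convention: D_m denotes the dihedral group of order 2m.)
Dimensions: 1, 1, 1, 1, 2, 2

There are 6 irreducibles (= number of conjugacy classes). Their dimensions d_i satisfy sum d_i^2 = |G| = 12: 1 + 1 + 1 + 1 + 4 + 4 = 12.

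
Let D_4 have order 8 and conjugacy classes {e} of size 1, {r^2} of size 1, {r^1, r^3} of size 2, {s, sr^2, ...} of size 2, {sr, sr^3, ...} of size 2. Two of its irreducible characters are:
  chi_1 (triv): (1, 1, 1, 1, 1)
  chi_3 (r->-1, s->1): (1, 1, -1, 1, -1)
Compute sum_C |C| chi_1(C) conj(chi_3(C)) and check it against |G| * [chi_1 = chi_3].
Sum = 0; so <chi_1, chi_3> = 0 (distinct irreducibles are orthogonal).

Compute term by term over conjugacy classes (|C| * chi_1(C) * conj(chi_3(C))):
  1*(1)*conj(1) + 1*(1)*conj(1) + 2*(1)*conj(-1) + 2*(1)*conj(1) + 2*(1)*conj(-1)
  = (1) + (1) + (-2) + (2) + (-2)
  = 0.
Dividing by |G| = 8 gives 0/8 = 0, matching the row-orthogonality relation <chi_1, chi_3> = [chi_1 = chi_3].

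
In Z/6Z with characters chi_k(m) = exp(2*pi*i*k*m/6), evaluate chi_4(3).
chi_4(3) = zeta_6^12 = 1

Details: chi_4(3) = zeta_6^(4*3) = zeta_6^12. Since zeta_6^6 = 1, this equals zeta_6^0 = exp(2*pi*i*0/6) = 1.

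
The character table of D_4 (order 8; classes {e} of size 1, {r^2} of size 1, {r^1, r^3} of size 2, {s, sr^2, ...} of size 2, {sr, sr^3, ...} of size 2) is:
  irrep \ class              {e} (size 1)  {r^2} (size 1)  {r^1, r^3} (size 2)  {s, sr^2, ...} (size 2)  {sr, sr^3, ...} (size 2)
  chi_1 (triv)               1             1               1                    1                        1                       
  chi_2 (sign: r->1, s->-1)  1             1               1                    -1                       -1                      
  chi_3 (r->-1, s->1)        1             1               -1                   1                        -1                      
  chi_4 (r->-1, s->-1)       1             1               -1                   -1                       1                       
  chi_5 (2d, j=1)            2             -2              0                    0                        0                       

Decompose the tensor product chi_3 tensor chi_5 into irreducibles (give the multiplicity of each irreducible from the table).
chi_3 tensor chi_5 = chi_5 (all other irreducibles have multiplicity 0).

Why: The character of a tensor product is the pointwise product (chi_3 * chi_5)(C) = chi_3(C) * chi_5(C):
  {e}: (1)*(2), {r^2}: (1)*(-2), {r^1, r^3}: (-1)*(0), {s, sr^2, ...}: (1)*(0), {sr, sr^3, ...}: (-1)*(0)
so (chi_3 * chi_5) takes values
  {e} -> 2, {r^2} -> -2, {r^1, r^3} -> 0, {s, sr^2, ...} -> 0, {sr, sr^3, ...} -> 0.
Now take the inner product of this character with each irreducible chi from the table, <chi_3*chi_5, chi> = (1/8) sum_C |C| (chi_3*chi_5)(C) conj(chi(C)):
  <chi_3*chi_5, chi_1> = (1/8)[1*(2)*conj(1) + 1*(-2)*conj(1) + 2*(0)*conj(1) + 2*(0)*conj(1) + 2*(0)*conj(1)]
      = (1/8)[(2) + (-2) + (0) + (0) + (0)] = 0/8 = 0
  <chi_3*chi_5, chi_2> = (1/8)[1*(2)*conj(1) + 1*(-2)*conj(1) + 2*(0)*conj(1) + 2*(0)*conj(-1) + 2*(0)*conj(-1)]
      = (1/8)[(2) + (-2) + (0) + (0) + (0)] = 0/8 = 0
  <chi_3*chi_5, chi_3> = (1/8)[1*(2)*conj(1) + 1*(-2)*conj(1) + 2*(0)*conj(-1) + 2*(0)*conj(1) + 2*(0)*conj(-1)]
      = (1/8)[(2) + (-2) + (0) + (0) + (0)] = 0/8 = 0
  <chi_3*chi_5, chi_4> = (1/8)[1*(2)*conj(1) + 1*(-2)*conj(1) + 2*(0)*conj(-1) + 2*(0)*conj(-1) + 2*(0)*conj(1)]
      = (1/8)[(2) + (-2) + (0) + (0) + (0)] = 0/8 = 0
  <chi_3*chi_5, chi_5> = (1/8)[1*(2)*conj(2) + 1*(-2)*conj(-2) + 2*(0)*conj(0) + 2*(0)*conj(0) + 2*(0)*conj(0)]
      = (1/8)[(4) + (4) + (0) + (0) + (0)] = 8/8 = 1
Hence the multiplicities are chi_5: 1. Dimension check: dim(chi_3)*dim(chi_5) = 1*2 = 2 and sum (mult * dim) = 1*2 = 2.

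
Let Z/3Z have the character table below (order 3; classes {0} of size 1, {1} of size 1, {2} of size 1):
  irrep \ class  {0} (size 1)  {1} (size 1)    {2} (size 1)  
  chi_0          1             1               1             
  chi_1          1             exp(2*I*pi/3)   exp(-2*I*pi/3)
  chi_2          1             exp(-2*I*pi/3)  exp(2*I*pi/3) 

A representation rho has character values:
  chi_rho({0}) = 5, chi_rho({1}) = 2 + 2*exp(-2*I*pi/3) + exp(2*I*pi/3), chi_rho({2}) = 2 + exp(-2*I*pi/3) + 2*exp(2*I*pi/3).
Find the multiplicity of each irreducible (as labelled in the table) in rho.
Multiplicities: chi_0: 2, chi_1: 1, chi_2: 2.

Use <chi_rho, chi> = (1/|G|) sum_C |C| * chi_rho(C) * conj(chi(C)) with |G| = 3 for each irreducible chi in the table:
  <chi_rho, chi_0> = (1/3)[1*(5)*conj(1) + 1*(2 + 2*exp(-2*I*pi/3) + exp(2*I*pi/3))*conj(1) + 1*(2 + exp(-2*I*pi/3) + 2*exp(2*I*pi/3))*conj(1)]
      = (1/3)[(5) + (2 + 2*exp(-2*I*pi/3) + exp(2*I*pi/3)) + (2 + exp(-2*I*pi/3) + 2*exp(2*I*pi/3))] = 6/3 = 2
  <chi_rho, chi_1> = (1/3)[1*(5)*conj(1) + 1*(2 + 2*exp(-2*I*pi/3) + exp(2*I*pi/3))*conj(exp(2*I*pi/3)) + 1*(2 + exp(-2*I*pi/3) + 2*exp(2*I*pi/3))*conj(exp(-2*I*pi/3))]
      = (1/3)[(5) + (-1) + (-1)] = 3/3 = 1
  <chi_rho, chi_2> = (1/3)[1*(5)*conj(1) + 1*(2 + 2*exp(-2*I*pi/3) + exp(2*I*pi/3))*conj(exp(-2*I*pi/3)) + 1*(2 + exp(-2*I*pi/3) + 2*exp(2*I*pi/3))*conj(exp(2*I*pi/3))]
      = (1/3)[(5) + (2 + exp(-2*I*pi/3) + 2*exp(2*I*pi/3)) + (2 + 2*exp(-2*I*pi/3) + exp(2*I*pi/3))] = 6/3 = 2
(Exp terms are combined using exp(i*s)*conj(exp(i*t)) = exp(i*(s-t)), and sums of them are collapsed using the identity that for every m > 1 the m distinct m-th roots of unity sum to 0, e.g. 1 + exp(2*I*pi/3) + exp(-2*I*pi/3) = 0.)
Dimension check: dim(rho) = sum (mult * dim) = 2*1 + 1*1 + 2*1 = 5 = chi_rho(e) = 5.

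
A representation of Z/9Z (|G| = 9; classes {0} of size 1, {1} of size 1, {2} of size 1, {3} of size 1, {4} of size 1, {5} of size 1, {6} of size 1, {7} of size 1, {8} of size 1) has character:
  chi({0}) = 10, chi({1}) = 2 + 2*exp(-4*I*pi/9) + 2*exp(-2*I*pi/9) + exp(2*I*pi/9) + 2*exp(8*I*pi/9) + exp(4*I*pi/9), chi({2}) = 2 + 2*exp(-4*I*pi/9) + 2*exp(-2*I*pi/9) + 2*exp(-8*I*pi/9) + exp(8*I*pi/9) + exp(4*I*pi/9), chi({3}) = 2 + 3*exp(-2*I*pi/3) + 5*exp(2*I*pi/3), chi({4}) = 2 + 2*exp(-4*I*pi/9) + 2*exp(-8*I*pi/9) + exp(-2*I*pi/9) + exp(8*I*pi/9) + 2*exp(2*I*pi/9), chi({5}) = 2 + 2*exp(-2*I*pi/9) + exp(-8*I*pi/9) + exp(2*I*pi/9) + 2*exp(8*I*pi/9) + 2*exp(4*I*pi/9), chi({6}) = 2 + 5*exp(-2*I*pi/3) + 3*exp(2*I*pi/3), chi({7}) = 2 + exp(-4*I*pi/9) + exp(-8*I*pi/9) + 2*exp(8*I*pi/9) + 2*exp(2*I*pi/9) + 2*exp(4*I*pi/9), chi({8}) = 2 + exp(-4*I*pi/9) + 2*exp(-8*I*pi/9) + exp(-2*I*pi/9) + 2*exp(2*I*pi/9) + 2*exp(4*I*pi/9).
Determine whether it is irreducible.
Not irreducible (reducible): <chi, chi> = 18 > 1.

<chi, chi> = (1/|G|) sum_C |C| * |chi(C)|^2 = (1/9)[1*|10|^2 + 1*|2 + 2*exp(-4*I*pi/9) + 2*exp(-2*I*pi/9) + exp(2*I*pi/9) + 2*exp(8*I*pi/9) + exp(4*I*pi/9)|^2 + 1*|2 + 2*exp(-4*I*pi/9) + 2*exp(-2*I*pi/9) + 2*exp(-8*I*pi/9) + exp(8*I*pi/9) + exp(4*I*pi/9)|^2 + 1*|2 + 3*exp(-2*I*pi/3) + 5*exp(2*I*pi/3)|^2 + 1*|2 + 2*exp(-4*I*pi/9) + 2*exp(-8*I*pi/9) + exp(-2*I*pi/9) + exp(8*I*pi/9) + 2*exp(2*I*pi/9)|^2 + 1*|2 + 2*exp(-2*I*pi/9) + exp(-8*I*pi/9) + exp(2*I*pi/9) + 2*exp(8*I*pi/9) + 2*exp(4*I*pi/9)|^2 + 1*|2 + 5*exp(-2*I*pi/3) + 3*exp(2*I*pi/3)|^2 + 1*|2 + exp(-4*I*pi/9) + exp(-8*I*pi/9) + 2*exp(8*I*pi/9) + 2*exp(2*I*pi/9) + 2*exp(4*I*pi/9)|^2 + 1*|2 + exp(-4*I*pi/9) + 2*exp(-8*I*pi/9) + exp(-2*I*pi/9) + 2*exp(2*I*pi/9) + 2*exp(4*I*pi/9)|^2]
  = (1/9)[(100) + (18 + 10*exp(-4*I*pi/9) + 10*exp(-2*I*pi/3) + 11*exp(-2*I*pi/9) + 10*exp(-8*I*pi/9) + 10*exp(8*I*pi/9) + 11*exp(2*I*pi/9) + 10*exp(2*I*pi/3) + 10*exp(4*I*pi/9)) + (18 + 11*exp(-4*I*pi/9) + 10*exp(-2*I*pi/3) + 10*exp(-2*I*pi/9) + 10*exp(-8*I*pi/9) + 10*exp(8*I*pi/9) + 10*exp(2*I*pi/9) + 10*exp(2*I*pi/3) + 11*exp(4*I*pi/9)) + (7) + (18 + 10*exp(-4*I*pi/9) + 10*exp(-2*I*pi/3) + 10*exp(-2*I*pi/9) + 11*exp(-8*I*pi/9) + 11*exp(8*I*pi/9) + 10*exp(2*I*pi/9) + 10*exp(2*I*pi/3) + 10*exp(4*I*pi/9)) + (18 + 10*exp(-4*I*pi/9) + 10*exp(-2*I*pi/3) + 10*exp(-2*I*pi/9) + 11*exp(-8*I*pi/9) + 11*exp(8*I*pi/9) + 10*exp(2*I*pi/9) + 10*exp(2*I*pi/3) + 10*exp(4*I*pi/9)) + (7) + (18 + 11*exp(-4*I*pi/9) + 10*exp(-2*I*pi/3) + 10*exp(-2*I*pi/9) + 10*exp(-8*I*pi/9) + 10*exp(8*I*pi/9) + 10*exp(2*I*pi/9) + 10*exp(2*I*pi/3) + 11*exp(4*I*pi/9)) + (18 + 10*exp(-4*I*pi/9) + 10*exp(-2*I*pi/3) + 11*exp(-2*I*pi/9) + 10*exp(-8*I*pi/9) + 10*exp(8*I*pi/9) + 11*exp(2*I*pi/9) + 10*exp(2*I*pi/3) + 10*exp(4*I*pi/9))] = 162/9 = 18.
(Exp terms are combined using exp(i*s)*conj(exp(i*t)) = exp(i*(s-t)), and sums of them are collapsed using the identity that for every m > 1 the m distinct m-th roots of unity sum to 0, e.g. 1 + exp(2*I*pi/3) + exp(-2*I*pi/3) = 0.)
A character is irreducible iff <chi, chi> = 1, so this representation is reducible.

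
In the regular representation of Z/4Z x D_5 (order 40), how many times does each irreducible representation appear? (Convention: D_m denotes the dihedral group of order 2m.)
Each irreducible V_i of dimension d_i appears with multiplicity d_i, i.e. rho_reg = (direct sum over all irreducibles V_i) d_i V_i. The irreducible dimensions for Z/4Z x D_5 are 1, 1, 1, 1, 1, 1, 1, 1, 2, 2, 2, 2, 2, 2, 2, 2: 8 irreducibles of dimension 1, each with multiplicity 1; 8 irreducibles of dimension 2, each with multiplicity 2. Total dimension 8*1*1 + 8*2*2 = 40 = |G|.

Working: General theorem: in the regular representation of a finite group G, each irreducible appears with multiplicity equal to its dimension. Check: dim(rho_reg) = sum d_i^2 = 1 + 1 + 1 + 1 + 1 + 1 + 1 + 1 + 4 + 4 + 4 + 4 + 4 + 4 + 4 + 4 = 40 = |G|.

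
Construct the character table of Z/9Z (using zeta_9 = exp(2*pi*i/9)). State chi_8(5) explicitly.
Character table of Z/9Z (irreps indexed chi_0,...,chi_8 with chi_k(m) = zeta_9^(k*m), zeta_9 = exp(2*pi*i/9)):
  irrep \ class  {0} (size 1)  {1} (size 1)    {2} (size 1)    {3} (size 1)    {4} (size 1)    {5} (size 1)    {6} (size 1)    {7} (size 1)    {8} (size 1)  
  chi_0          1             1               1               1               1               1               1               1               1             
  chi_1          1             exp(2*I*pi/9)   exp(4*I*pi/9)   exp(2*I*pi/3)   exp(8*I*pi/9)   exp(-8*I*pi/9)  exp(-2*I*pi/3)  exp(-4*I*pi/9)  exp(-2*I*pi/9)
  chi_2          1             exp(4*I*pi/9)   exp(8*I*pi/9)   exp(-2*I*pi/3)  exp(-2*I*pi/9)  exp(2*I*pi/9)   exp(2*I*pi/3)   exp(-8*I*pi/9)  exp(-4*I*pi/9)
  chi_3          1             exp(2*I*pi/3)   exp(-2*I*pi/3)  1               exp(2*I*pi/3)   exp(-2*I*pi/3)  1               exp(2*I*pi/3)   exp(-2*I*pi/3)
  chi_4          1             exp(8*I*pi/9)   exp(-2*I*pi/9)  exp(2*I*pi/3)   exp(-4*I*pi/9)  exp(4*I*pi/9)   exp(-2*I*pi/3)  exp(2*I*pi/9)   exp(-8*I*pi/9)
  chi_5          1             exp(-8*I*pi/9)  exp(2*I*pi/9)   exp(-2*I*pi/3)  exp(4*I*pi/9)   exp(-4*I*pi/9)  exp(2*I*pi/3)   exp(-2*I*pi/9)  exp(8*I*pi/9) 
  chi_6          1             exp(-2*I*pi/3)  exp(2*I*pi/3)   1               exp(-2*I*pi/3)  exp(2*I*pi/3)   1               exp(-2*I*pi/3)  exp(2*I*pi/3) 
  chi_7          1             exp(-4*I*pi/9)  exp(-8*I*pi/9)  exp(2*I*pi/3)   exp(2*I*pi/9)   exp(-2*I*pi/9)  exp(-2*I*pi/3)  exp(8*I*pi/9)   exp(4*I*pi/9) 
  chi_8          1             exp(-2*I*pi/9)  exp(-4*I*pi/9)  exp(-2*I*pi/3)  exp(-8*I*pi/9)  exp(8*I*pi/9)   exp(2*I*pi/3)   exp(4*I*pi/9)   exp(2*I*pi/9) 

Spot check: chi_8(5) = zeta_9^(8*5) = zeta_9^40 = exp(8*I*pi/9).

Z/9Z is abelian, so all 9 irreducible complex representations are 1-dimensional. They are given by chi_k(m) = zeta_9^(k*m) for k = 0,...,8. Row orthogonality: sum_m chi_k(m) conj(chi_l(m)) = 9 * [k = l].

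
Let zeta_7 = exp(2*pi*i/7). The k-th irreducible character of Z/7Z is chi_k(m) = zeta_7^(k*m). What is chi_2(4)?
chi_2(4) = zeta_7^8 = exp(2*I*pi/7)

Details: chi_2(4) = zeta_7^(2*4) = zeta_7^8. Since zeta_7^7 = 1, this equals zeta_7^1 = exp(2*pi*i*1/7) = exp(2*I*pi/7).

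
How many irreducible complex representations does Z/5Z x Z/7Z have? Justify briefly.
35

Derivation: The number of irreducible complex representations of a finite group equals its number of conjugacy classes. Z/5Z x Z/7Z is abelian of order 35, so every element is its own conjugacy class: 35 classes, so Z/5Z x Z/7Z (order 35) has exactly 35 irreducible complex representations.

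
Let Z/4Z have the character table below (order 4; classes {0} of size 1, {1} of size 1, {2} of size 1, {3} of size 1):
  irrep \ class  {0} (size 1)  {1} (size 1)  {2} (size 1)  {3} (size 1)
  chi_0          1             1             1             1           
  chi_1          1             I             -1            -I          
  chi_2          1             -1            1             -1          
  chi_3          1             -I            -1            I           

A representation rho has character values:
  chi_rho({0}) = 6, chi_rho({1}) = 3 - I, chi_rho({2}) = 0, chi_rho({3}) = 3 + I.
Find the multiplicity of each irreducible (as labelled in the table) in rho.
Multiplicities: chi_0: 3, chi_1: 1, chi_2: 0, chi_3: 2.

Explanation: Use <chi_rho, chi> = (1/|G|) sum_C |C| * chi_rho(C) * conj(chi(C)) with |G| = 4 for each irreducible chi in the table:
  <chi_rho, chi_0> = (1/4)[1*(6)*conj(1) + 1*(3 - I)*conj(1) + 1*(0)*conj(1) + 1*(3 + I)*conj(1)]
      = (1/4)[(6) + (3 - I) + (0) + (3 + I)] = 12/4 = 3
  <chi_rho, chi_1> = (1/4)[1*(6)*conj(1) + 1*(3 - I)*conj(I) + 1*(0)*conj(-1) + 1*(3 + I)*conj(-I)]
      = (1/4)[(6) + (-1 - 3*I) + (0) + (-1 + 3*I)] = 4/4 = 1
  <chi_rho, chi_2> = (1/4)[1*(6)*conj(1) + 1*(3 - I)*conj(-1) + 1*(0)*conj(1) + 1*(3 + I)*conj(-1)]
      = (1/4)[(6) + (-3 + I) + (0) + (-3 - I)] = 0/4 = 0
  <chi_rho, chi_3> = (1/4)[1*(6)*conj(1) + 1*(3 - I)*conj(-I) + 1*(0)*conj(-1) + 1*(3 + I)*conj(I)]
      = (1/4)[(6) + (1 + 3*I) + (0) + (1 - 3*I)] = 8/4 = 2
(Exp terms are combined using exp(i*s)*conj(exp(i*t)) = exp(i*(s-t)), and sums of them are collapsed using the identity that for every m > 1 the m distinct m-th roots of unity sum to 0, e.g. 1 + exp(2*I*pi/3) + exp(-2*I*pi/3) = 0.)
Dimension check: dim(rho) = sum (mult * dim) = 3*1 + 1*1 + 0*1 + 2*1 = 6 = chi_rho(e) = 6.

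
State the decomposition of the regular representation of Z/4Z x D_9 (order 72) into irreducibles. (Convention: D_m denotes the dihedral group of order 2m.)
Each irreducible V_i of dimension d_i appears with multiplicity d_i, i.e. rho_reg = (direct sum over all irreducibles V_i) d_i V_i. The irreducible dimensions for Z/4Z x D_9 are 1, 1, 1, 1, 1, 1, 1, 1, 2, 2, 2, 2, 2, 2, 2, 2, 2, 2, 2, 2, 2, 2, 2, 2: 8 irreducibles of dimension 1, each with multiplicity 1; 16 irreducibles of dimension 2, each with multiplicity 2. Total dimension 8*1*1 + 16*2*2 = 72 = |G|.

Why: General theorem: in the regular representation of a finite group G, each irreducible appears with multiplicity equal to its dimension. Check: dim(rho_reg) = sum d_i^2 = 1 + 1 + 1 + 1 + 1 + 1 + 1 + 1 + 4 + 4 + 4 + 4 + 4 + 4 + 4 + 4 + 4 + 4 + 4 + 4 + 4 + 4 + 4 + 4 = 72 = |G|.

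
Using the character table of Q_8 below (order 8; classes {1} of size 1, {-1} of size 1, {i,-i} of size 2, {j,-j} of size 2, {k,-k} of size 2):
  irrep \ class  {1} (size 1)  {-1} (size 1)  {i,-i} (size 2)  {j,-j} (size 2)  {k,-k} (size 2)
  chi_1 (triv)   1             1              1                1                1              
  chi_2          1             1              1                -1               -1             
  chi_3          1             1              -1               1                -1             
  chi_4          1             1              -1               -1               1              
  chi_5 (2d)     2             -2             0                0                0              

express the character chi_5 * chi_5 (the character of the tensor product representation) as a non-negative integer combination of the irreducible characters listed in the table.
chi_5 tensor chi_5 = chi_1 + chi_2 + chi_3 + chi_4 (all other irreducibles have multiplicity 0).

Working: The character of a tensor product is the pointwise product (chi_5 * chi_5)(C) = chi_5(C) * chi_5(C):
  {1}: (2)*(2), {-1}: (-2)*(-2), {i,-i}: (0)*(0), {j,-j}: (0)*(0), {k,-k}: (0)*(0)
so (chi_5 * chi_5) takes values
  {1} -> 4, {-1} -> 4, {i,-i} -> 0, {j,-j} -> 0, {k,-k} -> 0.
Now take the inner product of this character with each irreducible chi from the table, <chi_5*chi_5, chi> = (1/8) sum_C |C| (chi_5*chi_5)(C) conj(chi(C)):
  <chi_5*chi_5, chi_1> = (1/8)[1*(4)*conj(1) + 1*(4)*conj(1) + 2*(0)*conj(1) + 2*(0)*conj(1) + 2*(0)*conj(1)]
      = (1/8)[(4) + (4) + (0) + (0) + (0)] = 8/8 = 1
  <chi_5*chi_5, chi_2> = (1/8)[1*(4)*conj(1) + 1*(4)*conj(1) + 2*(0)*conj(1) + 2*(0)*conj(-1) + 2*(0)*conj(-1)]
      = (1/8)[(4) + (4) + (0) + (0) + (0)] = 8/8 = 1
  <chi_5*chi_5, chi_3> = (1/8)[1*(4)*conj(1) + 1*(4)*conj(1) + 2*(0)*conj(-1) + 2*(0)*conj(1) + 2*(0)*conj(-1)]
      = (1/8)[(4) + (4) + (0) + (0) + (0)] = 8/8 = 1
  <chi_5*chi_5, chi_4> = (1/8)[1*(4)*conj(1) + 1*(4)*conj(1) + 2*(0)*conj(-1) + 2*(0)*conj(-1) + 2*(0)*conj(1)]
      = (1/8)[(4) + (4) + (0) + (0) + (0)] = 8/8 = 1
  <chi_5*chi_5, chi_5> = (1/8)[1*(4)*conj(2) + 1*(4)*conj(-2) + 2*(0)*conj(0) + 2*(0)*conj(0) + 2*(0)*conj(0)]
      = (1/8)[(8) + (-8) + (0) + (0) + (0)] = 0/8 = 0
Hence the multiplicities are chi_1: 1, chi_2: 1, chi_3: 1, chi_4: 1. Dimension check: dim(chi_5)*dim(chi_5) = 2*2 = 4 and sum (mult * dim) = 1*1 + 1*1 + 1*1 + 1*1 = 4.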